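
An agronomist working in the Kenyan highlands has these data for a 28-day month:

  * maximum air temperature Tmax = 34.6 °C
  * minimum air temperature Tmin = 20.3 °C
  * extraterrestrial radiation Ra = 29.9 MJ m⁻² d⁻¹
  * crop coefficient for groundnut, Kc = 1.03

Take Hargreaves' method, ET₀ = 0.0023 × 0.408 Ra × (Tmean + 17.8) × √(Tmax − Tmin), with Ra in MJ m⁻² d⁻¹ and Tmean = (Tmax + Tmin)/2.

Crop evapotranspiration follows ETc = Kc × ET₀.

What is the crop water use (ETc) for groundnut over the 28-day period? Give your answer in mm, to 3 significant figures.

138 mm

Tmean = (34.6 + 20.3)/2 = 27.45 °C
0.408 Ra = 0.408 × 29.9 = 12.1992 mm/d equivalent
ET₀ = 0.0023 × 12.1992 × (27.45 + 17.8) × √14.3 = 0.0023 × 12.1992 × 45.25 × 3.7815 = 4.8011 mm/d
ETc = Kc × ET₀ = 1.03 × 4.8011 = 4.9451 mm/d
Over 28 days: 4.9451 × 28 = 138.463 mm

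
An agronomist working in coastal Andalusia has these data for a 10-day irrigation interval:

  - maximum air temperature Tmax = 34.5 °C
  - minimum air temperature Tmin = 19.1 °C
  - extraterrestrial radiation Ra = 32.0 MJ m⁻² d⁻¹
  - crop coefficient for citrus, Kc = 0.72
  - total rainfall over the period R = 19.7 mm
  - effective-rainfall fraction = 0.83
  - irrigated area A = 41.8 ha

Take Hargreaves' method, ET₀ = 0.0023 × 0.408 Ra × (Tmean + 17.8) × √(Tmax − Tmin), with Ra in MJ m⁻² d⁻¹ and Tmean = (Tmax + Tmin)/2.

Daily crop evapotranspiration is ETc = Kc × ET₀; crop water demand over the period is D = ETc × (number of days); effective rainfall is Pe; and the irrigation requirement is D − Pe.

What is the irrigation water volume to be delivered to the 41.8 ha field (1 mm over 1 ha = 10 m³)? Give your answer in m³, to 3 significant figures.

8980 m³

Tmean = (34.5 + 19.1)/2 = 26.80 °C
0.408 Ra = 0.408 × 32.0 = 13.0560 mm/d equivalent
ET₀ = 0.0023 × 13.0560 × (26.80 + 17.8) × √15.4 = 0.0023 × 13.0560 × 44.60 × 3.9243 = 5.2558 mm/d
ETc = Kc × ET₀ = 0.72 × 5.2558 = 3.7842 mm/d
Crop demand D = ETc × 10 d = 3.7842 × 10 = 37.842 mm
Pe = 0.83 × 19.7 = 16.351 mm
D − Pe = 37.842 − 16.351 = 21.491 mm
Volume = 21.491 mm × 41.8 ha × 10 = 8983.2 m³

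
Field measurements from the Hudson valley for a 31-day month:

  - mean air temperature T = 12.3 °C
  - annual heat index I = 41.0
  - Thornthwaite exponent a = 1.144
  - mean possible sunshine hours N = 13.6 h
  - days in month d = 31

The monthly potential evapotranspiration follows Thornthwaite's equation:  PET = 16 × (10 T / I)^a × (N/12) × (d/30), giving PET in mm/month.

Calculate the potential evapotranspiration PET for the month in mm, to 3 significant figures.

10T/I = 10 × 12.3 / 41.0 = 3.0000
(10T/I)^a = 3.0000^1.144 = 3.5142
Uncorrected PET = 16 × 3.5142 = 56.227 mm
Correction = (N/12)(d/30) = (13.6/12)(31/30) = 1.1711
PET = 56.227 × 1.1711 = 65.847 mm/month

65.8 mm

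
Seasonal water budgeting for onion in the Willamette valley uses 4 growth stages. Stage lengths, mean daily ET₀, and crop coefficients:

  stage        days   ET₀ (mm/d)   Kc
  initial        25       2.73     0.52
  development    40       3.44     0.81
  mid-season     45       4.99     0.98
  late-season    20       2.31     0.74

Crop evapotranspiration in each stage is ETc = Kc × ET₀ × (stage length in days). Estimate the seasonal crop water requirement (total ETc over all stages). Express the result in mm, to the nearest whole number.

401 mm

initial: 0.52 × 2.73 × 25 = 35.49 mm
development: 0.81 × 3.44 × 40 = 111.46 mm
mid-season: 0.98 × 4.99 × 45 = 220.06 mm
late-season: 0.74 × 2.31 × 20 = 34.19 mm
Seasonal total = 401.20 mm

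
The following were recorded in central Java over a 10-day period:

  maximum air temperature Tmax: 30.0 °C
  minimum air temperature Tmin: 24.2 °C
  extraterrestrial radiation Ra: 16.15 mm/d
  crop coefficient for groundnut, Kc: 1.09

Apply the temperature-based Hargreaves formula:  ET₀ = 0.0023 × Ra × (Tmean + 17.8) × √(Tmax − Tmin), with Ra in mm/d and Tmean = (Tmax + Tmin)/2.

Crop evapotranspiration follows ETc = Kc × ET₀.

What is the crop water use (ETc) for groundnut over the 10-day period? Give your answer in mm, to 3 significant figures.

Tmean = (30.0 + 24.2)/2 = 27.10 °C
ET₀ = 0.0023 × 16.15 × (27.10 + 17.8) × √5.8 = 0.0023 × 16.15 × 44.90 × 2.4083 = 4.0166 mm/d
ETc = Kc × ET₀ = 1.09 × 4.0166 = 4.3781 mm/d
Over 10 days: 4.3781 × 10 = 43.781 mm

43.8 mm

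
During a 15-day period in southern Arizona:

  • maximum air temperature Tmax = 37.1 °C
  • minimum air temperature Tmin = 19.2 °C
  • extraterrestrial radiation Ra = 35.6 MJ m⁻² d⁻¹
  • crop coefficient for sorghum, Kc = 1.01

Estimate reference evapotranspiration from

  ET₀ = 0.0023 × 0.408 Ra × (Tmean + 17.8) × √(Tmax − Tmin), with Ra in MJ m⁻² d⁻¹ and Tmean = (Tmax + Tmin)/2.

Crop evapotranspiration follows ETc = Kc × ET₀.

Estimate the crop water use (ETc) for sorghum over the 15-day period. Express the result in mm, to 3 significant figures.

98.4 mm

Tmean = (37.1 + 19.2)/2 = 28.15 °C
0.408 Ra = 0.408 × 35.6 = 14.5248 mm/d equivalent
ET₀ = 0.0023 × 14.5248 × (28.15 + 17.8) × √17.9 = 0.0023 × 14.5248 × 45.95 × 4.2308 = 6.4945 mm/d
ETc = Kc × ET₀ = 1.01 × 6.4945 = 6.5594 mm/d
Over 15 days: 6.5594 × 15 = 98.391 mm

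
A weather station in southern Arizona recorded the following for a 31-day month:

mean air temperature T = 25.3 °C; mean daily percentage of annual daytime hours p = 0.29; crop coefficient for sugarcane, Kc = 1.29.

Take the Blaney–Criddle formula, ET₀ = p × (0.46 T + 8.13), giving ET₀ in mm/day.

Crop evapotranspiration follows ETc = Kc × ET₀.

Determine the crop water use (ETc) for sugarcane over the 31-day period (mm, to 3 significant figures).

ET₀ = 0.29 × (0.46 × 25.3 + 8.13) = 0.29 × 19.768 = 5.7327 mm/d
ETc = Kc × ET₀ = 1.29 × 5.7327 = 7.3952 mm/d
Over 31 days: 7.3952 × 31 = 229.251 mm

229 mm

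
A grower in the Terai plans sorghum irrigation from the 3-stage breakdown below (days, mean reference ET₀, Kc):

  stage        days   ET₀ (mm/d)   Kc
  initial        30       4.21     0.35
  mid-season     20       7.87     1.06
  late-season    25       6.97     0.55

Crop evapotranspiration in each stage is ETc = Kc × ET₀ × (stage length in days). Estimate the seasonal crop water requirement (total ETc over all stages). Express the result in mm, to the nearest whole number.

initial: 0.35 × 4.21 × 30 = 44.21 mm
mid-season: 1.06 × 7.87 × 20 = 166.84 mm
late-season: 0.55 × 6.97 × 25 = 95.84 mm
Seasonal total = 306.89 mm

307 mm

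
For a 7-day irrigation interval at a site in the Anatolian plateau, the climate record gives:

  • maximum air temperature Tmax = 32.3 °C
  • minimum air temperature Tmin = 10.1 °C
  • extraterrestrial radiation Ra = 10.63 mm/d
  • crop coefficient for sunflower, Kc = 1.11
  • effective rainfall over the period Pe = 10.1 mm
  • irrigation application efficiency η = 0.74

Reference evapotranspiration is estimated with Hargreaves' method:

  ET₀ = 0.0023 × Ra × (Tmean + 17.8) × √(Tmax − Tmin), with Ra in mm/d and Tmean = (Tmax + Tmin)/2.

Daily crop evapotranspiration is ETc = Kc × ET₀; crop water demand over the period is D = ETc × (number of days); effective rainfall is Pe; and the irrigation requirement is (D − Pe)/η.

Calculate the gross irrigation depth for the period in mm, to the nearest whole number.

Tmean = (32.3 + 10.1)/2 = 21.20 °C
ET₀ = 0.0023 × 10.63 × (21.20 + 17.8) × √22.2 = 0.0023 × 10.63 × 39.00 × 4.7117 = 4.4927 mm/d
ETc = Kc × ET₀ = 1.11 × 4.4927 = 4.9869 mm/d
Crop demand D = ETc × 7 d = 4.9869 × 7 = 34.908 mm
D − Pe = 34.908 − 10.1 = 24.808 mm
Gross irrigation = 24.808 / 0.74 = 33.524 mm

34 mm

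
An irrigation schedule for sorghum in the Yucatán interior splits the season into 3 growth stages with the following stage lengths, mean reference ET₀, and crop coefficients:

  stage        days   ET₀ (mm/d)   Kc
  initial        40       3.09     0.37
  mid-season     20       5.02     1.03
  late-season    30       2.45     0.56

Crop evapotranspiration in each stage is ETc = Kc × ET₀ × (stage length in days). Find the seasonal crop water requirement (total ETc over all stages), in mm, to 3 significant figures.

190 mm

initial: 0.37 × 3.09 × 40 = 45.73 mm
mid-season: 1.03 × 5.02 × 20 = 103.41 mm
late-season: 0.56 × 2.45 × 30 = 41.16 mm
Seasonal total = 190.30 mm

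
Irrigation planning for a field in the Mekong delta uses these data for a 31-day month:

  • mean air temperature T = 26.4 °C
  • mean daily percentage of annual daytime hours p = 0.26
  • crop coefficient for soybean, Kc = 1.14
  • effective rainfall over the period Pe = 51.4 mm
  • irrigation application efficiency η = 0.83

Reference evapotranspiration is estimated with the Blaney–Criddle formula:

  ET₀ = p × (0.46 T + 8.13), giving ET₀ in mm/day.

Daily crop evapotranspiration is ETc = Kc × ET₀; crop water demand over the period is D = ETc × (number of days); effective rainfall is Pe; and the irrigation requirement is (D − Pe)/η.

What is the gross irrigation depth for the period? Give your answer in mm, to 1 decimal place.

162.5 mm

ET₀ = 0.26 × (0.46 × 26.4 + 8.13) = 0.26 × 20.274 = 5.2712 mm/d
ETc = Kc × ET₀ = 1.14 × 5.2712 = 6.0092 mm/d
Crop demand D = ETc × 31 d = 6.0092 × 31 = 186.285 mm
D − Pe = 186.285 − 51.4 = 134.885 mm
Gross irrigation = 134.885 / 0.83 = 162.512 mm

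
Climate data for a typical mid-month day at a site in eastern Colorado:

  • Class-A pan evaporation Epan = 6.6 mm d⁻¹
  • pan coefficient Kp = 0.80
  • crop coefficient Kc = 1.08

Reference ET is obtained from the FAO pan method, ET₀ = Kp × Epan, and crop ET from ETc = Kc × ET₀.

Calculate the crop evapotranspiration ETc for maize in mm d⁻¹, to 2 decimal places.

ET₀ = 0.80 × 6.6 = 5.2800 mm/d
ETc = Kc × ET₀ = 1.08 × 5.2800 = 5.7024 mm/d

5.70 mm d⁻¹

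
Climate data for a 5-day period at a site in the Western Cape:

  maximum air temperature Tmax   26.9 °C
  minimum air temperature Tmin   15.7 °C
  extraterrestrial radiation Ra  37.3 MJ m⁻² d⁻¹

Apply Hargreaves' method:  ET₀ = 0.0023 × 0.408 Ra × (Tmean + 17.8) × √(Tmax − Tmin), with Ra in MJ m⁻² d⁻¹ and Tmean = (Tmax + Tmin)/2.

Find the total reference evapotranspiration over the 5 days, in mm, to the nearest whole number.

23 mm

Tmean = (26.9 + 15.7)/2 = 21.30 °C
0.408 Ra = 0.408 × 37.3 = 15.2184 mm/d equivalent
ET₀ = 0.0023 × 15.2184 × (21.30 + 17.8) × √11.2 = 0.0023 × 15.2184 × 39.10 × 3.3466 = 4.5801 mm/d
Over 5 days: 4.5801 × 5 = 22.901 mm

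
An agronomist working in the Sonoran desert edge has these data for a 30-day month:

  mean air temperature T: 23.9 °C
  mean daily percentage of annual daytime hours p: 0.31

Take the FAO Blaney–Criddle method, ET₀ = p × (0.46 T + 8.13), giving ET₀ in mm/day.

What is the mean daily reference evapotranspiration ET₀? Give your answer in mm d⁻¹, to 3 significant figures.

5.93 mm d⁻¹

ET₀ = 0.31 × (0.46 × 23.9 + 8.13) = 0.31 × 19.124 = 5.9284 mm/d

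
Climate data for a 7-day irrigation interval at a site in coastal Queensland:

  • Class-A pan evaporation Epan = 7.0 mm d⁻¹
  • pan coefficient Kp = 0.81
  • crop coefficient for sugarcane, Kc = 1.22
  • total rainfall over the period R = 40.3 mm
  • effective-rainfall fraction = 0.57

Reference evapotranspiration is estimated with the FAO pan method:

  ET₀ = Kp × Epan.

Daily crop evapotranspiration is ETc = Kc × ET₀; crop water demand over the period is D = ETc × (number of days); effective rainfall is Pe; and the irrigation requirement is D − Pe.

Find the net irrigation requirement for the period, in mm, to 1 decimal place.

ET₀ = 0.81 × 7.0 = 5.6700 mm/d
ETc = Kc × ET₀ = 1.22 × 5.6700 = 6.9174 mm/d
Crop demand D = ETc × 7 d = 6.9174 × 7 = 48.422 mm
Pe = 0.57 × 40.3 = 22.971 mm
D − Pe = 48.422 − 22.971 = 25.451 mm

25.5 mm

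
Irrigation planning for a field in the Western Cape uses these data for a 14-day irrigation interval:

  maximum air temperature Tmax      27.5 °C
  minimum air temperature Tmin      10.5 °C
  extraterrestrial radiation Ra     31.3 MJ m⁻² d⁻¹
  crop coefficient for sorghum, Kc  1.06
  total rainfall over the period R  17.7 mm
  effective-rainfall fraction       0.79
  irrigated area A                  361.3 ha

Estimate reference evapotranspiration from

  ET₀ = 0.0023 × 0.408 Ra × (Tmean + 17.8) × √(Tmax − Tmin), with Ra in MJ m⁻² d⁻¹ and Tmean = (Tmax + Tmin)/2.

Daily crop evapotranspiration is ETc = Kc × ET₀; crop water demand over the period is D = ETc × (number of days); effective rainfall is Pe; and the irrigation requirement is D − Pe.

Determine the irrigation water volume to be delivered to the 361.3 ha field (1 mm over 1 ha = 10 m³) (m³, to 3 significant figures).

Tmean = (27.5 + 10.5)/2 = 19.00 °C
0.408 Ra = 0.408 × 31.3 = 12.7704 mm/d equivalent
ET₀ = 0.0023 × 12.7704 × (19.00 + 17.8) × √17.0 = 0.0023 × 12.7704 × 36.80 × 4.1231 = 4.4566 mm/d
ETc = Kc × ET₀ = 1.06 × 4.4566 = 4.7240 mm/d
Crop demand D = ETc × 14 d = 4.7240 × 14 = 66.136 mm
Pe = 0.79 × 17.7 = 13.983 mm
D − Pe = 66.136 − 13.983 = 52.153 mm
Volume = 52.153 mm × 361.3 ha × 10 = 188428.8 m³

188000 m³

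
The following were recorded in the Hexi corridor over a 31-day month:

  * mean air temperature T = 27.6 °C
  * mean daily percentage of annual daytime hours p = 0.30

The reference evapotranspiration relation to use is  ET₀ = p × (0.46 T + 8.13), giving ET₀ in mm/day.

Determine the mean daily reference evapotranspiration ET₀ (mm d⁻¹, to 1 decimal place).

6.2 mm d⁻¹

ET₀ = 0.30 × (0.46 × 27.6 + 8.13) = 0.30 × 20.826 = 6.2478 mm/d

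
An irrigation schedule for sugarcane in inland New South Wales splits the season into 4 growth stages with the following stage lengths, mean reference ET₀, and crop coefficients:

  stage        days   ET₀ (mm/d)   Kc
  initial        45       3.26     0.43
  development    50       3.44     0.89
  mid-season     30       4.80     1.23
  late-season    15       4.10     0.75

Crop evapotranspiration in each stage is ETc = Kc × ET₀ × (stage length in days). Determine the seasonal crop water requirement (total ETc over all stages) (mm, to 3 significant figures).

439 mm

initial: 0.43 × 3.26 × 45 = 63.08 mm
development: 0.89 × 3.44 × 50 = 153.08 mm
mid-season: 1.23 × 4.80 × 30 = 177.12 mm
late-season: 0.75 × 4.10 × 15 = 46.13 mm
Seasonal total = 439.41 mm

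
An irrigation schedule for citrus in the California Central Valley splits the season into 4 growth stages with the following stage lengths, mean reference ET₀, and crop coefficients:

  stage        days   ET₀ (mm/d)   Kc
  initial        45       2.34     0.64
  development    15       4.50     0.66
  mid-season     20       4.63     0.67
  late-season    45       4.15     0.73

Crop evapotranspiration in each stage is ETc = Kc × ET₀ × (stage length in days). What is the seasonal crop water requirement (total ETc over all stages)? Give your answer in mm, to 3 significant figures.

310 mm

initial: 0.64 × 2.34 × 45 = 67.39 mm
development: 0.66 × 4.50 × 15 = 44.55 mm
mid-season: 0.67 × 4.63 × 20 = 62.04 mm
late-season: 0.73 × 4.15 × 45 = 136.33 mm
Seasonal total = 310.31 mm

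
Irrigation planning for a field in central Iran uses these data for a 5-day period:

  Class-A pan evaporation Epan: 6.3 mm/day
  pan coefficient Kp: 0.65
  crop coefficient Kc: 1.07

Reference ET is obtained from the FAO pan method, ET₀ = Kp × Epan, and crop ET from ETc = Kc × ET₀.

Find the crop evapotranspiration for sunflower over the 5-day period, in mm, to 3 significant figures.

21.9 mm

ET₀ = 0.65 × 6.3 = 4.0950 mm/d
ETc = Kc × ET₀ = 1.07 × 4.0950 = 4.3817 mm/d
Over 5 days: 4.3817 × 5 = 21.909 mm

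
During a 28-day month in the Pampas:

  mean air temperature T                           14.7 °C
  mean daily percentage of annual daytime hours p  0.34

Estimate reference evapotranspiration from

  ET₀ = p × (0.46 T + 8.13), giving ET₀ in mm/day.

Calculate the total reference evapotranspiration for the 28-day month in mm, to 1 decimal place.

ET₀ = 0.34 × (0.46 × 14.7 + 8.13) = 0.34 × 14.892 = 5.0633 mm/d
Monthly total = 5.0633 × 28 = 141.772 mm

141.8 mm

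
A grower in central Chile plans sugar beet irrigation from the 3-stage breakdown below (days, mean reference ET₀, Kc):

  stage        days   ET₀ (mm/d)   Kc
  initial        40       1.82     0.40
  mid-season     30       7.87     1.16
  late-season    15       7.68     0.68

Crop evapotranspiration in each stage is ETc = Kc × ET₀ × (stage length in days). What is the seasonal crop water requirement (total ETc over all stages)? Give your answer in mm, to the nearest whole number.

initial: 0.40 × 1.82 × 40 = 29.12 mm
mid-season: 1.16 × 7.87 × 30 = 273.88 mm
late-season: 0.68 × 7.68 × 15 = 78.34 mm
Seasonal total = 381.34 mm

381 mm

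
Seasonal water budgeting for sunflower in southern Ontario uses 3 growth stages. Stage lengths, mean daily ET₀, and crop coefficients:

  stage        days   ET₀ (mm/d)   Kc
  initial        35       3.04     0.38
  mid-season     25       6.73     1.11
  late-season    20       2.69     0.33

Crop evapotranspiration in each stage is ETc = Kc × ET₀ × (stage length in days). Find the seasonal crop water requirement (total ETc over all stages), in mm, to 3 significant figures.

initial: 0.38 × 3.04 × 35 = 40.43 mm
mid-season: 1.11 × 6.73 × 25 = 186.76 mm
late-season: 0.33 × 2.69 × 20 = 17.75 mm
Seasonal total = 244.94 mm

245 mm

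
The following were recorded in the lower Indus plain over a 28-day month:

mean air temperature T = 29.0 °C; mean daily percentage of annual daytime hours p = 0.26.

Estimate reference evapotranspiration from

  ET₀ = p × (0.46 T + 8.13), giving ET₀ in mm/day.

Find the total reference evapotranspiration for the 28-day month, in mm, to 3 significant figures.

156 mm

ET₀ = 0.26 × (0.46 × 29.0 + 8.13) = 0.26 × 21.470 = 5.5822 mm/d
Monthly total = 5.5822 × 28 = 156.302 mm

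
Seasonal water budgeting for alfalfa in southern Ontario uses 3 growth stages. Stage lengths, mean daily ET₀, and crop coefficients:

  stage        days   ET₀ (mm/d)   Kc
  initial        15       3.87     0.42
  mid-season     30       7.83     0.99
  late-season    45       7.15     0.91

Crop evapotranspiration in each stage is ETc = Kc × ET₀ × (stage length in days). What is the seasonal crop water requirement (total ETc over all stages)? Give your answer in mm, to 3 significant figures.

550 mm

initial: 0.42 × 3.87 × 15 = 24.38 mm
mid-season: 0.99 × 7.83 × 30 = 232.55 mm
late-season: 0.91 × 7.15 × 45 = 292.79 mm
Seasonal total = 549.72 mm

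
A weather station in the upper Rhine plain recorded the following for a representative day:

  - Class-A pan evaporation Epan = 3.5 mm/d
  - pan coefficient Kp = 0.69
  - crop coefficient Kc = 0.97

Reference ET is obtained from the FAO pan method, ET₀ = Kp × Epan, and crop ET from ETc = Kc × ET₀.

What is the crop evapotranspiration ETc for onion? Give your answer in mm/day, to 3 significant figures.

ET₀ = 0.69 × 3.5 = 2.4150 mm/d
ETc = Kc × ET₀ = 0.97 × 2.4150 = 2.3426 mm/d

2.34 mm/day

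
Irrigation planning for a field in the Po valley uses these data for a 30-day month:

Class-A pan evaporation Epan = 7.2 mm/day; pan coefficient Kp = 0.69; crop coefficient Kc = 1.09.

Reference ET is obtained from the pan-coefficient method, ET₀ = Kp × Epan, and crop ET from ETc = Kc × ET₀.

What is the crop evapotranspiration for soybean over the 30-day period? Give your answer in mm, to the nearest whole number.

162 mm

ET₀ = 0.69 × 7.2 = 4.9680 mm/d
ETc = Kc × ET₀ = 1.09 × 4.9680 = 5.4151 mm/d
Over 30 days: 5.4151 × 30 = 162.453 mm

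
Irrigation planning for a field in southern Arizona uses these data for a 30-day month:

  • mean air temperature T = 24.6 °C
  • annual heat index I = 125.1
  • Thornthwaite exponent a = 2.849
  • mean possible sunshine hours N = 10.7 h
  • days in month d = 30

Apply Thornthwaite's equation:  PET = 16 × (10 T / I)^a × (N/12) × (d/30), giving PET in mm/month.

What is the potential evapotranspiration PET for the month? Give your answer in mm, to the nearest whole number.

10T/I = 10 × 24.6 / 125.1 = 1.9664
(10T/I)^a = 1.9664^2.849 = 6.8655
Uncorrected PET = 16 × 6.8655 = 109.848 mm
Correction = (N/12)(d/30) = (10.7/12)(30/30) = 0.8917
PET = 109.848 × 0.8917 = 97.951 mm/month

98 mm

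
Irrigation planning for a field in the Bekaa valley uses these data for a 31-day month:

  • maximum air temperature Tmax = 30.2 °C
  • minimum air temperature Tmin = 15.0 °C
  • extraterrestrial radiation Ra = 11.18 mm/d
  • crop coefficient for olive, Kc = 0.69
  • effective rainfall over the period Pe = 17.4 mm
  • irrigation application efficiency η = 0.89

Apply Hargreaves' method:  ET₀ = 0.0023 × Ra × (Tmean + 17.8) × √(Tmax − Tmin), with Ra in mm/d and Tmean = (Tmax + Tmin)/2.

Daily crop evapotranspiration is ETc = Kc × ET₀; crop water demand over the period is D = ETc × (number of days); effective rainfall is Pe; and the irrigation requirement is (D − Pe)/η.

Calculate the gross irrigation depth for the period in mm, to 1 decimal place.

Tmean = (30.2 + 15.0)/2 = 22.60 °C
ET₀ = 0.0023 × 11.18 × (22.60 + 17.8) × √15.2 = 0.0023 × 11.18 × 40.40 × 3.8987 = 4.0501 mm/d
ETc = Kc × ET₀ = 0.69 × 4.0501 = 2.7946 mm/d
Crop demand D = ETc × 31 d = 2.7946 × 31 = 86.633 mm
D − Pe = 86.633 − 17.4 = 69.233 mm
Gross irrigation = 69.233 / 0.89 = 77.790 mm

77.8 mm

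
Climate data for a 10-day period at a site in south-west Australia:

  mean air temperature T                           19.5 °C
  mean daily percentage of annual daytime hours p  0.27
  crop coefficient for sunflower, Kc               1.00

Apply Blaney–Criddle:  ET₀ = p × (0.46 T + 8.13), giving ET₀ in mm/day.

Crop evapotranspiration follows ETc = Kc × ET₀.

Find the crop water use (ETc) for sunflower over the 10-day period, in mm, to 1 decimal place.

ET₀ = 0.27 × (0.46 × 19.5 + 8.13) = 0.27 × 17.100 = 4.6170 mm/d
ETc = Kc × ET₀ = 1.00 × 4.6170 = 4.6170 mm/d
Over 10 days: 4.6170 × 10 = 46.170 mm

46.2 mm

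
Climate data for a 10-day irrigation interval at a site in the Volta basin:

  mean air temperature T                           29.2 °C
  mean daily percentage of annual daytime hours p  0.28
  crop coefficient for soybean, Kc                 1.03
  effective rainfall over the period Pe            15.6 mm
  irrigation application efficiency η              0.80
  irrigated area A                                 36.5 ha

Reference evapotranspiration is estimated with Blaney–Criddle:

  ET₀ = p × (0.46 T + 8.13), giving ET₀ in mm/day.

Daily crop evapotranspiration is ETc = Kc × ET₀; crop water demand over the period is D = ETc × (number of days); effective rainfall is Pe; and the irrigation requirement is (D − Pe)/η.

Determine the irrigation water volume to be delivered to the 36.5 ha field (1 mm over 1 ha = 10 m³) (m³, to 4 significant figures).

21250 m³

ET₀ = 0.28 × (0.46 × 29.2 + 8.13) = 0.28 × 21.562 = 6.0374 mm/d
ETc = Kc × ET₀ = 1.03 × 6.0374 = 6.2185 mm/d
Crop demand D = ETc × 10 d = 6.2185 × 10 = 62.185 mm
D − Pe = 62.185 − 15.6 = 46.585 mm
Gross irrigation = 46.585 / 0.80 = 58.231 mm
Volume = 58.231 mm × 36.5 ha × 10 = 21254.3 m³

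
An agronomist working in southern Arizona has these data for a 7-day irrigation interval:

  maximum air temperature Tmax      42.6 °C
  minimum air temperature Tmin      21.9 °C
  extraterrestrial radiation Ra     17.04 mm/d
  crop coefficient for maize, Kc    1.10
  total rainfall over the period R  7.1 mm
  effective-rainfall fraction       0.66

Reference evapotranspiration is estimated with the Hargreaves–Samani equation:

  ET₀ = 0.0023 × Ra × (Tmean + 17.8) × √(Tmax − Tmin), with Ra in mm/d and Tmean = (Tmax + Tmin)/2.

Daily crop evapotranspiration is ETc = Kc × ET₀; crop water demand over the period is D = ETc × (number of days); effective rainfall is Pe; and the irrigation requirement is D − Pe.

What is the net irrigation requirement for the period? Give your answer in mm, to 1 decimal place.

Tmean = (42.6 + 21.9)/2 = 32.25 °C
ET₀ = 0.0023 × 17.04 × (32.25 + 17.8) × √20.7 = 0.0023 × 17.04 × 50.05 × 4.5497 = 8.9245 mm/d
ETc = Kc × ET₀ = 1.10 × 8.9245 = 9.8170 mm/d
Crop demand D = ETc × 7 d = 9.8170 × 7 = 68.719 mm
Pe = 0.66 × 7.1 = 4.686 mm
D − Pe = 68.719 − 4.686 = 64.033 mm

64.0 mm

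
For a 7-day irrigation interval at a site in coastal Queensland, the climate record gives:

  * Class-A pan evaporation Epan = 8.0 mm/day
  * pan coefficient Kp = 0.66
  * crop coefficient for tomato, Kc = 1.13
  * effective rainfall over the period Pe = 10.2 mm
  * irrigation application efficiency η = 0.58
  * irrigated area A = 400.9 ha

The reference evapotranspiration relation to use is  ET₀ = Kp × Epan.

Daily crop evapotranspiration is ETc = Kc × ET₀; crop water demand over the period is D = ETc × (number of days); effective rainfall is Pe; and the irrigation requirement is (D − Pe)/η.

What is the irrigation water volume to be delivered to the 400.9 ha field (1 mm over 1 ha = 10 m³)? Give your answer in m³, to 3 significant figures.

ET₀ = 0.66 × 8.0 = 5.2800 mm/d
ETc = Kc × ET₀ = 1.13 × 5.2800 = 5.9664 mm/d
Crop demand D = ETc × 7 d = 5.9664 × 7 = 41.765 mm
D − Pe = 41.765 − 10.2 = 31.565 mm
Gross irrigation = 31.565 / 0.58 = 54.422 mm
Volume = 54.422 mm × 400.9 ha × 10 = 218177.8 m³

218000 m³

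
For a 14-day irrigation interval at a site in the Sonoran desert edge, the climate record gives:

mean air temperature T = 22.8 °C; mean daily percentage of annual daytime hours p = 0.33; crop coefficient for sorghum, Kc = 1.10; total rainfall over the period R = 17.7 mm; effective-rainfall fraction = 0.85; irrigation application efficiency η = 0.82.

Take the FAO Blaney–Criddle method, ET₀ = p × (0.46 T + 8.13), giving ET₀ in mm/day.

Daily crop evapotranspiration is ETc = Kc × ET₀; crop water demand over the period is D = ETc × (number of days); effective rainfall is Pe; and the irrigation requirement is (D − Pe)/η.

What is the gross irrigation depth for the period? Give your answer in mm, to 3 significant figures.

ET₀ = 0.33 × (0.46 × 22.8 + 8.13) = 0.33 × 18.618 = 6.1439 mm/d
ETc = Kc × ET₀ = 1.10 × 6.1439 = 6.7583 mm/d
Crop demand D = ETc × 14 d = 6.7583 × 14 = 94.616 mm
Pe = 0.85 × 17.7 = 15.045 mm
D − Pe = 94.616 − 15.045 = 79.571 mm
Gross irrigation = 79.571 / 0.82 = 97.038 mm

97.0 mm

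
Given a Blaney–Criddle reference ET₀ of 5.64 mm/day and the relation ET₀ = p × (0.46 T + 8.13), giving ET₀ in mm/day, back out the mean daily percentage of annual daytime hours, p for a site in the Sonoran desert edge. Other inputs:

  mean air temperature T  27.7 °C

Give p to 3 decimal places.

0.270

p = ET₀ / (0.46 T + 8.13) = 5.64 / (0.46 × 27.7 + 8.13) = 5.64 / 20.872 = 0.2702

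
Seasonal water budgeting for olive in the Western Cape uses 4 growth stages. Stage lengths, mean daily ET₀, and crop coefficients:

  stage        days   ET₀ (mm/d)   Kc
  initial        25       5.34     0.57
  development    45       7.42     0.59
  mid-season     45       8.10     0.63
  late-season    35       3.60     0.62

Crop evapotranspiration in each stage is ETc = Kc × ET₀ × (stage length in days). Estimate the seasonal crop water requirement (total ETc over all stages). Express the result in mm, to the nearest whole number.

initial: 0.57 × 5.34 × 25 = 76.10 mm
development: 0.59 × 7.42 × 45 = 197.00 mm
mid-season: 0.63 × 8.10 × 45 = 229.64 mm
late-season: 0.62 × 3.60 × 35 = 78.12 mm
Seasonal total = 580.86 mm

581 mm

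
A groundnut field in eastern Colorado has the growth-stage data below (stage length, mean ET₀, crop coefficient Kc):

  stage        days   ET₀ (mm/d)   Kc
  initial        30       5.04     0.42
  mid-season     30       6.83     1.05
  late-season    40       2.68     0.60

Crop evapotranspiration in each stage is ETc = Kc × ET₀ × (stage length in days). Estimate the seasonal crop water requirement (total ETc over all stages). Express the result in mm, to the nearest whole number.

initial: 0.42 × 5.04 × 30 = 63.50 mm
mid-season: 1.05 × 6.83 × 30 = 215.15 mm
late-season: 0.60 × 2.68 × 40 = 64.32 mm
Seasonal total = 342.97 mm

343 mm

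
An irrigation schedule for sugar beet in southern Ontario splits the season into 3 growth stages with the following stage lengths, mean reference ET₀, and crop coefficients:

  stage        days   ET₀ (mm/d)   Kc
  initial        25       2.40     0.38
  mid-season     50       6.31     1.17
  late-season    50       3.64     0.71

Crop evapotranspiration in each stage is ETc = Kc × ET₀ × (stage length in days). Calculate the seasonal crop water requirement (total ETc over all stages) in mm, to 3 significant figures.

initial: 0.38 × 2.40 × 25 = 22.80 mm
mid-season: 1.17 × 6.31 × 50 = 369.14 mm
late-season: 0.71 × 3.64 × 50 = 129.22 mm
Seasonal total = 521.16 mm

521 mm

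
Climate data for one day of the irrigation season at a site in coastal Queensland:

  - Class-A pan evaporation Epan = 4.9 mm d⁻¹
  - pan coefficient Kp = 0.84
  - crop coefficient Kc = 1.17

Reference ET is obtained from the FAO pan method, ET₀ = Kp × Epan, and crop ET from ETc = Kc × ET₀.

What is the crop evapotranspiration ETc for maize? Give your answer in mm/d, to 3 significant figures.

4.82 mm/d

ET₀ = 0.84 × 4.9 = 4.1160 mm/d
ETc = Kc × ET₀ = 1.17 × 4.1160 = 4.8157 mm/d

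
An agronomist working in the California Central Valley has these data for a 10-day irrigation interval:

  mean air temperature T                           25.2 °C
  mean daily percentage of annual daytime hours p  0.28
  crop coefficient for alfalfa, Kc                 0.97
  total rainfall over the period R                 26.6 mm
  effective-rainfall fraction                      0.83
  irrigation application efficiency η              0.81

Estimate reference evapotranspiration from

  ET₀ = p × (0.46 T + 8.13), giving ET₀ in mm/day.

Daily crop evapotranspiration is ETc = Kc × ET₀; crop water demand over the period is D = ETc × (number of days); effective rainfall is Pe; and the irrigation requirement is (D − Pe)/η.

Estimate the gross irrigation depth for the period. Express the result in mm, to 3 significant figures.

ET₀ = 0.28 × (0.46 × 25.2 + 8.13) = 0.28 × 19.722 = 5.5222 mm/d
ETc = Kc × ET₀ = 0.97 × 5.5222 = 5.3565 mm/d
Crop demand D = ETc × 10 d = 5.3565 × 10 = 53.565 mm
Pe = 0.83 × 26.6 = 22.078 mm
D − Pe = 53.565 − 22.078 = 31.487 mm
Gross irrigation = 31.487 / 0.81 = 38.873 mm

38.9 mm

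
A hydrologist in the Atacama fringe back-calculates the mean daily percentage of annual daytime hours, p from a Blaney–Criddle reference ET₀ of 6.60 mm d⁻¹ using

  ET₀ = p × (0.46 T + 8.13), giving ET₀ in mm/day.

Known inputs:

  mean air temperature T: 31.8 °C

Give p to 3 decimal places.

p = ET₀ / (0.46 T + 8.13) = 6.60 / (0.46 × 31.8 + 8.13) = 6.60 / 22.758 = 0.2900

0.290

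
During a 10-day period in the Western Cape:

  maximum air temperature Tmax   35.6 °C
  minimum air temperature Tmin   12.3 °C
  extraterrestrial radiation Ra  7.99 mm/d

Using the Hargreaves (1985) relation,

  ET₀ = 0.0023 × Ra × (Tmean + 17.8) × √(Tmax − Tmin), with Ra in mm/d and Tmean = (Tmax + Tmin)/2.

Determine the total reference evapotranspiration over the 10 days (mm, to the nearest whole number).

Tmean = (35.6 + 12.3)/2 = 23.95 °C
ET₀ = 0.0023 × 7.99 × (23.95 + 17.8) × √23.3 = 0.0023 × 7.99 × 41.75 × 4.8270 = 3.7035 mm/d
Over 10 days: 3.7035 × 10 = 37.035 mm

37 mm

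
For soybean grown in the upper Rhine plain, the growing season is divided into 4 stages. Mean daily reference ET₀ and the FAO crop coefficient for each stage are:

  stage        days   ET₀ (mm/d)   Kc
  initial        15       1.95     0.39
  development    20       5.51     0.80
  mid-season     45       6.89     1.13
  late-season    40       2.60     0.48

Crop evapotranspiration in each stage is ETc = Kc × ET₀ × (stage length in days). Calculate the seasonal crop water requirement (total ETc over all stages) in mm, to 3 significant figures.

500 mm

initial: 0.39 × 1.95 × 15 = 11.41 mm
development: 0.80 × 5.51 × 20 = 88.16 mm
mid-season: 1.13 × 6.89 × 45 = 350.36 mm
late-season: 0.48 × 2.60 × 40 = 49.92 mm
Seasonal total = 499.85 mm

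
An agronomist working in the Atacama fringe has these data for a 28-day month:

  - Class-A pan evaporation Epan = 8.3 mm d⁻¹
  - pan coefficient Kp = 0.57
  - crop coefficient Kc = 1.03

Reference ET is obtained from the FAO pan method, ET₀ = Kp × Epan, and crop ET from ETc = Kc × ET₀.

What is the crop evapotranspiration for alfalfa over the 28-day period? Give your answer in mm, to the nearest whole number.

136 mm

ET₀ = 0.57 × 8.3 = 4.7310 mm/d
ETc = Kc × ET₀ = 1.03 × 4.7310 = 4.8729 mm/d
Over 28 days: 4.8729 × 28 = 136.441 mm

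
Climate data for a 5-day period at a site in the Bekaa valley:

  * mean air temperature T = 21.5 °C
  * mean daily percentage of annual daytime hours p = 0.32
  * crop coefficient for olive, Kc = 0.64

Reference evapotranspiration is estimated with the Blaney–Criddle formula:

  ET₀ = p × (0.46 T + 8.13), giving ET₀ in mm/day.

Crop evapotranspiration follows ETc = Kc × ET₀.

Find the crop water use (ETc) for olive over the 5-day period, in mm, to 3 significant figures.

ET₀ = 0.32 × (0.46 × 21.5 + 8.13) = 0.32 × 18.020 = 5.7664 mm/d
ETc = Kc × ET₀ = 0.64 × 5.7664 = 3.6905 mm/d
Over 5 days: 3.6905 × 5 = 18.453 mm

18.5 mm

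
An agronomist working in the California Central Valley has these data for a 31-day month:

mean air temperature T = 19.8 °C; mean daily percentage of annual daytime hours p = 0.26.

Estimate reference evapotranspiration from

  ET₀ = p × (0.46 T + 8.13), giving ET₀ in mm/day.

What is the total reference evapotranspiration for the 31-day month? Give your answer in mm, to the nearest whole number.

139 mm

ET₀ = 0.26 × (0.46 × 19.8 + 8.13) = 0.26 × 17.238 = 4.4819 mm/d
Monthly total = 4.4819 × 31 = 138.939 mm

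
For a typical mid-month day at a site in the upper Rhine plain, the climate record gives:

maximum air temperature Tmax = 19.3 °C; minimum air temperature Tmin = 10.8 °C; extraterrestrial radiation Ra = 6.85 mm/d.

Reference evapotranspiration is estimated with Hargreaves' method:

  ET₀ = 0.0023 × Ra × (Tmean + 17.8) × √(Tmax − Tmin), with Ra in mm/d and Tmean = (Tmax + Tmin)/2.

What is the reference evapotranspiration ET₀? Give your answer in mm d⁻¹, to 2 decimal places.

Tmean = (19.3 + 10.8)/2 = 15.05 °C
ET₀ = 0.0023 × 6.85 × (15.05 + 17.8) × √8.5 = 0.0023 × 6.85 × 32.85 × 2.9155 = 1.5089 mm/d

1.51 mm d⁻¹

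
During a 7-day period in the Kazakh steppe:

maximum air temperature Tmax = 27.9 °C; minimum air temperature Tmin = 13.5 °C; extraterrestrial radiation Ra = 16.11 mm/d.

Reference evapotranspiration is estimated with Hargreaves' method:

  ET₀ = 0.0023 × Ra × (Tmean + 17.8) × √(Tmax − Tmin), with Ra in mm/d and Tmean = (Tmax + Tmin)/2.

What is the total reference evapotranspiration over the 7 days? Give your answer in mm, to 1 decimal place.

37.9 mm

Tmean = (27.9 + 13.5)/2 = 20.70 °C
ET₀ = 0.0023 × 16.11 × (20.70 + 17.8) × √14.4 = 0.0023 × 16.11 × 38.50 × 3.7947 = 5.4133 mm/d
Over 7 days: 5.4133 × 7 = 37.893 mm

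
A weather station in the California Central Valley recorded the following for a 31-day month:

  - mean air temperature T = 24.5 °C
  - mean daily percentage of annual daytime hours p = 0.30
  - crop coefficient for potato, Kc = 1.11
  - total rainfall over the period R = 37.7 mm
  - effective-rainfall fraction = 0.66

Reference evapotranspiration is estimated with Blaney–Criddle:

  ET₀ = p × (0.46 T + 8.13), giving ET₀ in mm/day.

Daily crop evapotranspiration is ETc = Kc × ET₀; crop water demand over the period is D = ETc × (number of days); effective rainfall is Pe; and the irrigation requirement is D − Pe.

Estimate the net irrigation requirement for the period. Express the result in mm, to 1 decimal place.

175.4 mm

ET₀ = 0.30 × (0.46 × 24.5 + 8.13) = 0.30 × 19.400 = 5.8200 mm/d
ETc = Kc × ET₀ = 1.11 × 5.8200 = 6.4602 mm/d
Crop demand D = ETc × 31 d = 6.4602 × 31 = 200.266 mm
Pe = 0.66 × 37.7 = 24.882 mm
D − Pe = 200.266 − 24.882 = 175.384 mm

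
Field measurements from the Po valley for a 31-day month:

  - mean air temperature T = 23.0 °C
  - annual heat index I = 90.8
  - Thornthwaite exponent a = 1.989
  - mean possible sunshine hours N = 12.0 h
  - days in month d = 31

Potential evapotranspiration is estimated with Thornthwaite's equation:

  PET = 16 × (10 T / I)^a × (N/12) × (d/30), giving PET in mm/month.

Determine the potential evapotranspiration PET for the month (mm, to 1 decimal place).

105.0 mm

10T/I = 10 × 23.0 / 90.8 = 2.5330
(10T/I)^a = 2.5330^1.989 = 6.3508
Uncorrected PET = 16 × 6.3508 = 101.613 mm
Correction = (N/12)(d/30) = (12.0/12)(31/30) = 1.0333
PET = 101.613 × 1.0333 = 104.997 mm/month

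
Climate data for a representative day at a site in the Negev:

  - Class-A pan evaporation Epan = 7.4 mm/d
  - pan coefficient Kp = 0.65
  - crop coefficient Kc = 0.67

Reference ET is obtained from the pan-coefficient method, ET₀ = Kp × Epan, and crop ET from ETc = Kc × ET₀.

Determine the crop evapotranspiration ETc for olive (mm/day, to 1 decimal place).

ET₀ = 0.65 × 7.4 = 4.8100 mm/d
ETc = Kc × ET₀ = 0.67 × 4.8100 = 3.2227 mm/d

3.2 mm/day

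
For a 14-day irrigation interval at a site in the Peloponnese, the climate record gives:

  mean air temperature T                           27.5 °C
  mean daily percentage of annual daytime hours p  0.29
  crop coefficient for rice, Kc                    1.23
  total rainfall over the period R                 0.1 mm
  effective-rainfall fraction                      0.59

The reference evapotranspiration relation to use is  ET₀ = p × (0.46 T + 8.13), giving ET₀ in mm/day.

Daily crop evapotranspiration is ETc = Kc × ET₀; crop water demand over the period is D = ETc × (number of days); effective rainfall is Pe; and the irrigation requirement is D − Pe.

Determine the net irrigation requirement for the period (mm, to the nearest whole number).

ET₀ = 0.29 × (0.46 × 27.5 + 8.13) = 0.29 × 20.780 = 6.0262 mm/d
ETc = Kc × ET₀ = 1.23 × 6.0262 = 7.4122 mm/d
Crop demand D = ETc × 14 d = 7.4122 × 14 = 103.771 mm
Pe = 0.59 × 0.1 = 0.059 mm
D − Pe = 103.771 − 0.059 = 103.712 mm

104 mm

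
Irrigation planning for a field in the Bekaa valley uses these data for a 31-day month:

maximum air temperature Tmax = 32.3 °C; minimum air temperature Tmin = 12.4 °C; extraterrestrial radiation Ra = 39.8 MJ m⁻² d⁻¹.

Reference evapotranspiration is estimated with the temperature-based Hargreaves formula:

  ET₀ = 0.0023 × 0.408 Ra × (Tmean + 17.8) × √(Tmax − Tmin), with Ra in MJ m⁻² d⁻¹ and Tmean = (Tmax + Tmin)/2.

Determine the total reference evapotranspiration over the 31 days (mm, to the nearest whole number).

207 mm

Tmean = (32.3 + 12.4)/2 = 22.35 °C
0.408 Ra = 0.408 × 39.8 = 16.2384 mm/d equivalent
ET₀ = 0.0023 × 16.2384 × (22.35 + 17.8) × √19.9 = 0.0023 × 16.2384 × 40.15 × 4.4609 = 6.6893 mm/d
Over 31 days: 6.6893 × 31 = 207.368 mm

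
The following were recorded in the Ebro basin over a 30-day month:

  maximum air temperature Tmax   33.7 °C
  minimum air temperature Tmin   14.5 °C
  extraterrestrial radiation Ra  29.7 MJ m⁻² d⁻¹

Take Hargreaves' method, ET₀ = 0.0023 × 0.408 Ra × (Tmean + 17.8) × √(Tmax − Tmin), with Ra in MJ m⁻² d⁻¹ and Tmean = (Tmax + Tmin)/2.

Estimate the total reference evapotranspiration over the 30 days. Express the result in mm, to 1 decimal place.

Tmean = (33.7 + 14.5)/2 = 24.10 °C
0.408 Ra = 0.408 × 29.7 = 12.1176 mm/d equivalent
ET₀ = 0.0023 × 12.1176 × (24.10 + 17.8) × √19.2 = 0.0023 × 12.1176 × 41.90 × 4.3818 = 5.1169 mm/d
Over 30 days: 5.1169 × 30 = 153.507 mm

153.5 mm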